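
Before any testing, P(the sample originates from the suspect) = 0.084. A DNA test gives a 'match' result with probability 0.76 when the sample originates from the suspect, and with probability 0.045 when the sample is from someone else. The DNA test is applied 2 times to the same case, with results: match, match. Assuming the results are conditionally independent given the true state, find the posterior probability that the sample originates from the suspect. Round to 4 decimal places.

With H the event that the sample originates from the suspect, the joint likelihood of the observed sequence is P(data|H) = 0.76·0.76 = 0.57760 and P(data|¬H) = 0.045·0.045 = 0.0020250.
Bayes: P(H|data) = 0.084·0.57760 / (0.084·0.57760 + 0.916·0.0020250) = 0.048518/0.050373 = 0.9632.

Posterior P(H) ≈ 0.9632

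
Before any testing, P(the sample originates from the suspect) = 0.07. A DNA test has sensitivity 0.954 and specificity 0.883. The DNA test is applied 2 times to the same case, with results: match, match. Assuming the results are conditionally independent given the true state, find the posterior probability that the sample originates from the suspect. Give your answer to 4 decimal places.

Let H be the event that the sample originates from the suspect; start with P(H) = 0.07. P('match'|H) = 0.954, P('match'|¬H) = 0.117.
Update on result 1 ('match'): P(H) ← 0.954·0.0700 / (0.954·0.0700 + 0.117·0.9300) = 0.066780/0.17559 = 0.3803.
Update on result 2 ('match'): P(H) ← 0.954·0.3803 / (0.954·0.3803 + 0.117·0.6197) = 0.36282/0.43533 = 0.8335.

Posterior P(H) ≈ 0.8335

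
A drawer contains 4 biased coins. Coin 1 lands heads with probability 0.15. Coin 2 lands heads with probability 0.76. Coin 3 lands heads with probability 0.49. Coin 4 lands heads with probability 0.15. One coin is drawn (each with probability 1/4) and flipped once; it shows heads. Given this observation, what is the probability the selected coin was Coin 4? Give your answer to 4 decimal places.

Posterior probability ≈ 0.0968

Tabulate prior·likelihood by source: [1] prior 0.25, lik 0.15, product 0.03750; [2] prior 0.25, lik 0.76, product 0.1900; [3] prior 0.25, lik 0.49, product 0.1225; [4] prior 0.25, lik 0.15, product 0.03750.
Normalizing constant = 0.38750; the posterior for Coin 4 is its product over the sum, 0.03750/0.38750 = 0.0968.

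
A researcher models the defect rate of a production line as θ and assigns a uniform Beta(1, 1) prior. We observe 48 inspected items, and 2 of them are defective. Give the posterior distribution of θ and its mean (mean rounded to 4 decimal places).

Posterior: Beta(3, 47); mean ≈ 0.0600

The binomial likelihood is conjugate to the Beta prior: with 2 successes and 46 failures, the posterior is Beta(1+2, 1+46) = Beta(3, 47).
Posterior mean = α/(α+β) = 3/50 = 0.0600.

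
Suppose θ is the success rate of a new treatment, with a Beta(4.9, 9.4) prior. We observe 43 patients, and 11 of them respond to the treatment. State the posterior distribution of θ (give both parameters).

Observing 11 successes and 32 failures updates Beta(4.9, 9.4) by adding the success and failure counts to the two shape parameters: α = 4.9+11 = 15.9, β = 9.4+32 = 41.4.

Posterior: Beta(15.9, 41.4)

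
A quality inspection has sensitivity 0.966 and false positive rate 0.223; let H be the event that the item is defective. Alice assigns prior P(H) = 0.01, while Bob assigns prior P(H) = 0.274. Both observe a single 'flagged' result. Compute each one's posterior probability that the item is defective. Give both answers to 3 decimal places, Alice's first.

Alice: 0.042; Bob: 0.620

The likelihood ratio for a 'flagged' result is 0.966/0.223 = 4.3318.
Alice: prior odds 0.01/0.99 = 0.010101; posterior odds 0.043756; posterior probability 0.042.
Bob: prior odds 0.274/0.726 = 0.37741; posterior odds 1.6349; posterior probability 0.620.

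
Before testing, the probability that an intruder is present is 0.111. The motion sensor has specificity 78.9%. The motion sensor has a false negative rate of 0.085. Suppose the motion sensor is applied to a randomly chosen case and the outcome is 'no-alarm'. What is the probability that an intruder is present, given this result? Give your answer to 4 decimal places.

P(H | E) ≈ 0.0133

Write H for 'an intruder is present'. Prior odds H:¬H = 0.111/0.889 = 0.12486. For the 'no-alarm' outcome, the likelihood ratio is 0.085/0.789 = 0.10773.
Posterior odds = 0.12486 × 0.10773 = 0.013451, so P(H|E) = 0.013451/(1+0.013451) = 0.0133.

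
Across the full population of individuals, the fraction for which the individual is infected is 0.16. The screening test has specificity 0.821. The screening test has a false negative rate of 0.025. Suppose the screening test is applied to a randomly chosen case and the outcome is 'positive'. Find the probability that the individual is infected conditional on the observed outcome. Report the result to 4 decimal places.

Let H be the event that the individual is infected. P(H) = 0.16, so P(¬H) = 0.84. With E the 'positive' result, P(E|H) = 0.975 and P(E|¬H) = 0.179.
P(E) = 0.975·0.16 + 0.179·0.84 = 0.15600 + 0.15036 = 0.30636.
By Bayes' theorem, P(H|E) = 0.15600 / 0.30636 = 0.5092.

P(H | E) ≈ 0.5092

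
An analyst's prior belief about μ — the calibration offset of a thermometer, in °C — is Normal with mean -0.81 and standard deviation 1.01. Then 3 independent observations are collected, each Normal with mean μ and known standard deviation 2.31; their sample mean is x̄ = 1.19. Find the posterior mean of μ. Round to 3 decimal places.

Prior precision 1/τ₀² = 1/1.01² = 0.980296; data precision n/σ² = 3/2.31² = 0.562208.
Posterior precision = 0.980296 + 0.562208 = 1.54250.
Posterior mean = (0.980296·-0.81 + 0.562208·1.19) / 1.54250 = -0.081.

Posterior mean ≈ -0.081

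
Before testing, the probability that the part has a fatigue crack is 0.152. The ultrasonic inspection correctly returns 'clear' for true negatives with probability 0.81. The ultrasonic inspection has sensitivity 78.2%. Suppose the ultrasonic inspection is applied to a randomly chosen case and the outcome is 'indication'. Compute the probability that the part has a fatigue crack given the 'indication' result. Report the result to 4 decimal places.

Let H be the event that the part has a fatigue crack. P(H) = 0.152, so P(¬H) = 0.848. With E the 'indication' result, P(E|H) = 0.782 and P(E|¬H) = 0.19.
P(E) = 0.782·0.152 + 0.19·0.848 = 0.11886 + 0.16112 = 0.27998.
By Bayes' theorem, P(H|E) = 0.11886 / 0.27998 = 0.4245.

P(H | E) ≈ 0.4245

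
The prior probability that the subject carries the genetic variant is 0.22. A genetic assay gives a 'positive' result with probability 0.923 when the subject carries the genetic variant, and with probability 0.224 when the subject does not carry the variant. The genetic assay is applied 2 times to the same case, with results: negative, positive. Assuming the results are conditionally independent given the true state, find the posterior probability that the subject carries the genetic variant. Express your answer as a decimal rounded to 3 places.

Let H be the event that the subject carries the genetic variant; start with P(H) = 0.22. P('positive'|H) = 0.923, P('positive'|¬H) = 0.224.
Update on result 1 ('negative'): P(H) ← 0.077·0.2200 / (0.077·0.2200 + 0.776·0.7800) = 0.016940/0.62222 = 0.0272.
Update on result 2 ('positive'): P(H) ← 0.923·0.0272 / (0.923·0.0272 + 0.224·0.9728) = 0.025129/0.24303 = 0.1034.

Posterior P(H) ≈ 0.103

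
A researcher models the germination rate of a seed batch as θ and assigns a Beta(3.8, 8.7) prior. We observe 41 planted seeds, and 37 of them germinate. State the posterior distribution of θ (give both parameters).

The binomial likelihood is conjugate to the Beta prior: with 37 successes and 4 failures, the posterior is Beta(3.8+37, 8.7+4) = Beta(40.8, 12.7).

Posterior: Beta(40.8, 12.7)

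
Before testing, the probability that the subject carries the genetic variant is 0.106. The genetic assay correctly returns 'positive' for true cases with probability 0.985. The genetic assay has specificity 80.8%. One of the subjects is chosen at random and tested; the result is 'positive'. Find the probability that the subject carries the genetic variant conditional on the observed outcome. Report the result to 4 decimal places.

P(H | E) ≈ 0.3782

Write H for 'the subject carries the genetic variant'. Prior odds H:¬H = 0.106/0.894 = 0.11857. For the 'positive' outcome, the likelihood ratio is 0.985/0.192 = 5.1302.
Posterior odds = 0.11857 × 5.1302 = 0.60828, so P(H|E) = 0.60828/(1+0.60828) = 0.3782.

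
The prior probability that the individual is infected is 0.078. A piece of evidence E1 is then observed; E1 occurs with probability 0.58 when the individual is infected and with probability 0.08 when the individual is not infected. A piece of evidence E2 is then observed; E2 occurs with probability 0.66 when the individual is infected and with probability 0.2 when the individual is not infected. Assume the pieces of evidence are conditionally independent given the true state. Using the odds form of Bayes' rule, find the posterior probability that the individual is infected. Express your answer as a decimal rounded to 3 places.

Posterior probability ≈ 0.669

Prior odds = 0.078/(1−0.078) = 0.084599. In log-odds, ln(0.084599) = -2.4698.
Add log likelihood ratios: ln(7.2500) + ln(3.3000) = 3.1749.
Posterior log-odds = 0.70509, so posterior odds = exp(0.70509) = 2.0240. Converting, P(H|E) = 2.0240/3.0240 = 0.669.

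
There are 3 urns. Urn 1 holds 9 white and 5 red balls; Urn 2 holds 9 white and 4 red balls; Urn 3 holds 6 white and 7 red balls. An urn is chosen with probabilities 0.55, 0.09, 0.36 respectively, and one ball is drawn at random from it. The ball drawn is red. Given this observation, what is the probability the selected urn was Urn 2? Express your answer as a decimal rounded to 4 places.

P(red|Urn 1) = 0.3571; P(red|Urn 2) = 0.3077; P(red|Urn 3) = 0.5385.
Prior × likelihood for each source: 0.55·0.3571=0.1964, 0.09·0.3077=0.02769, 0.36·0.5385=0.1938. Summing gives P(red) = 0.41797.
P(Urn 2 | red) = 0.02769 / 0.41797 = 0.0663.

Posterior probability ≈ 0.0663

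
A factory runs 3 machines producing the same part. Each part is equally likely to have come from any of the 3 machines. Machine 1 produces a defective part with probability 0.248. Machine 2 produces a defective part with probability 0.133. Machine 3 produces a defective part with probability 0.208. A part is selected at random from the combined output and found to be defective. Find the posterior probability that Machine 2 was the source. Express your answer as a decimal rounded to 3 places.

Posterior probability ≈ 0.226

Tabulate prior·likelihood by source: [1] prior 0.333333, lik 0.248, product 0.08267; [2] prior 0.333333, lik 0.133, product 0.04433; [3] prior 0.333333, lik 0.208, product 0.06933.
Normalizing constant = 0.19633; the posterior for Machine 2 is its product over the sum, 0.04433/0.19633 = 0.226.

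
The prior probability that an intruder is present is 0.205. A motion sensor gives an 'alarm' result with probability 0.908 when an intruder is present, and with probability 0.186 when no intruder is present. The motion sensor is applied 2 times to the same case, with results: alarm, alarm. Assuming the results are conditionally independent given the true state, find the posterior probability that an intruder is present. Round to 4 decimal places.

Posterior P(H) ≈ 0.8600

With H the event that an intruder is present, the joint likelihood of the observed sequence is P(data|H) = 0.908·0.908 = 0.82446 and P(data|¬H) = 0.186·0.186 = 0.034596.
Bayes: P(H|data) = 0.205·0.82446 / (0.205·0.82446 + 0.795·0.034596) = 0.16902/0.19652 = 0.8600.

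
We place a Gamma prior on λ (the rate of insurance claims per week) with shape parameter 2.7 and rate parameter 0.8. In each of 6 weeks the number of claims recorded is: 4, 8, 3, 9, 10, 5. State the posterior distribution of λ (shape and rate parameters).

Total count ∑xᵢ = 39 over n = 6 weeks.
Gamma is conjugate to the Poisson likelihood: posterior is Gamma(shape = 2.7+39 = 41.7, rate = 0.8+6 = 6.8).

Posterior: Gamma(shape=41.7, rate=6.8)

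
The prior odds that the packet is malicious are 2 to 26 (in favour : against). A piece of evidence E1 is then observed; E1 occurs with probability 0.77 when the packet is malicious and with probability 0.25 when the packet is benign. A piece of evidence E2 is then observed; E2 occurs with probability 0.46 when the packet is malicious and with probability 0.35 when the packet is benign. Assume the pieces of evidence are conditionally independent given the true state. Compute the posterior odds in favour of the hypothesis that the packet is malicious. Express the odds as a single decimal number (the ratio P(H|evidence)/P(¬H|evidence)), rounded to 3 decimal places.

Posterior odds ≈ 0.311

Prior odds = 2/26 = 0.076923.
Likelihood ratio for E1 = 0.77/0.25 = 3.0800.
Likelihood ratio for E2 = 0.46/0.35 = 1.3143.
Posterior odds = prior odds × LR₁ × LR₂ = 0.31138.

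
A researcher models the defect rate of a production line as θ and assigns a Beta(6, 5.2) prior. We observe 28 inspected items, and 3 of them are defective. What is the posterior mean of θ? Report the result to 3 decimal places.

Posterior mean ≈ 0.230

Observing 3 successes and 25 failures updates Beta(6, 5.2) by adding the success and failure counts to the two shape parameters: α = 6+3 = 9, β = 5.2+25 = 30.2.
Posterior mean = α/(α+β) = 9/39.2 = 0.230.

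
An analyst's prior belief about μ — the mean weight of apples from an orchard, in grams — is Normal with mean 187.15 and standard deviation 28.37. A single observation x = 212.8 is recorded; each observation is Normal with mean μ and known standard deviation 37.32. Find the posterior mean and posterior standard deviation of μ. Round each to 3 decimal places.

Posterior mean ≈ 196.544; posterior SD ≈ 22.585

With known σ, the Normal prior is conjugate. Weight on the data is w = (n/σ²)/(n/σ² + 1/τ₀²) = 0.00071799/(0.00071799+0.00124246) = 0.36624.
Posterior mean = w·x̄ + (1−w)·μ₀ = 0.36624·212.8 + 0.63376·187.15 = 196.544. Posterior variance = 1/(0.00071799+0.00124246) = 510.088, so SD = 22.585.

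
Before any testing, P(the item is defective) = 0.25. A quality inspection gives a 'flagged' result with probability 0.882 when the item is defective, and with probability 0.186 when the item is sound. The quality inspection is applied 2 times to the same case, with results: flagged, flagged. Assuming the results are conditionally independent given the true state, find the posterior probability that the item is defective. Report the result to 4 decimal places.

Let H be the event that the item is defective; start with P(H) = 0.25. P('flagged'|H) = 0.882, P('flagged'|¬H) = 0.186.
Update on result 1 ('flagged'): P(H) ← 0.882·0.2500 / (0.882·0.2500 + 0.186·0.7500) = 0.22050/0.36000 = 0.6125.
Update on result 2 ('flagged'): P(H) ← 0.882·0.6125 / (0.882·0.6125 + 0.186·0.3875) = 0.54023/0.61230 = 0.8823.

Posterior P(H) ≈ 0.8823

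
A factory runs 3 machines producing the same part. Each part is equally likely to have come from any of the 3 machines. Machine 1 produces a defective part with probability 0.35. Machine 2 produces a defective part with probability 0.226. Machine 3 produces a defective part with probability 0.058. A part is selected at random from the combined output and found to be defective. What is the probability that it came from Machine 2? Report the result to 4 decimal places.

Tabulate prior·likelihood by source: [1] prior 0.333333, lik 0.35, product 0.1167; [2] prior 0.333333, lik 0.226, product 0.07533; [3] prior 0.333333, lik 0.058, product 0.01933.
Normalizing constant = 0.21133; the posterior for Machine 2 is its product over the sum, 0.07533/0.21133 = 0.3565.

Posterior probability ≈ 0.3565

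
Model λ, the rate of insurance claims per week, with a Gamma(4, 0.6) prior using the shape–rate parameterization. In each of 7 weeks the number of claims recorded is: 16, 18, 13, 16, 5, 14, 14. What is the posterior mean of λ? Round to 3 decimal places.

Total count ∑xᵢ = 96 over n = 7 weeks.
Gamma is conjugate to the Poisson likelihood: posterior is Gamma(shape = 4+96 = 100, rate = 0.6+7 = 7.6).
Posterior mean = shape/rate = 100/7.6 = 13.158.

Posterior mean ≈ 13.158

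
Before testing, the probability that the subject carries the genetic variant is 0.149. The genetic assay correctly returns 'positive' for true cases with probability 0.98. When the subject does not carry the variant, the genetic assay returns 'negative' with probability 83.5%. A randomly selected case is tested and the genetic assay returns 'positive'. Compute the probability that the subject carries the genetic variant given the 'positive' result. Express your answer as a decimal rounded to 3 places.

Let H be the event that the subject carries the genetic variant. P(H) = 0.149, so P(¬H) = 0.851. With E the 'positive' result, P(E|H) = 0.98 and P(E|¬H) = 0.165.
P(E) = 0.98·0.149 + 0.165·0.851 = 0.14602 + 0.14042 = 0.28643.
By Bayes' theorem, P(H|E) = 0.14602 / 0.28643 = 0.510.

P(H | E) ≈ 0.510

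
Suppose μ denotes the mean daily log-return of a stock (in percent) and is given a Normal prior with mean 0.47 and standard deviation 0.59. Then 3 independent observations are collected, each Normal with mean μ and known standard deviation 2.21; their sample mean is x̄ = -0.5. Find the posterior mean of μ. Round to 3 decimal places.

Posterior mean ≈ 0.299

With known σ, the Normal prior is conjugate. Weight on the data is w = (n/σ²)/(n/σ² + 1/τ₀²) = 0.614238/(0.614238+2.87274) = 0.17615.
Posterior mean = w·x̄ + (1−w)·μ₀ = 0.17615·-0.5 + 0.82385·0.47 = 0.299.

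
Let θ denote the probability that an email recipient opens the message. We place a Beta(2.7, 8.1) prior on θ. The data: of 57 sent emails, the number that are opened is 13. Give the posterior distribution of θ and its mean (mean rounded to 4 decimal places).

Posterior: Beta(15.7, 52.1); mean ≈ 0.2316

Observing 13 successes and 44 failures updates Beta(2.7, 8.1) by adding the success and failure counts to the two shape parameters: α = 2.7+13 = 15.7, β = 8.1+44 = 52.1.
E[θ | data] = 15.7/(15.7+52.1) = 0.2316.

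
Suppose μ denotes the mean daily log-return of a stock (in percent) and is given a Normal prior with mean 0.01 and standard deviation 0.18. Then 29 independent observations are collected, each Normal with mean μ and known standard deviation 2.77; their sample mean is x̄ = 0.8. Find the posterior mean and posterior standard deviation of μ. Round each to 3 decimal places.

Posterior mean ≈ 0.096; posterior SD ≈ 0.170

With known σ, the Normal prior is conjugate. Weight on the data is w = (n/σ²)/(n/σ² + 1/τ₀²) = 3.77954/(3.77954+30.8642) = 0.10910.
Posterior mean = w·x̄ + (1−w)·μ₀ = 0.10910·0.8 + 0.89090·0.01 = 0.096. Posterior variance = 1/(3.77954+30.8642) = 0.0288652, so SD = 0.170.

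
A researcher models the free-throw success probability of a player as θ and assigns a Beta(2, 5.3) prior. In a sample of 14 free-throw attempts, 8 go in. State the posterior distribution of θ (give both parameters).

Posterior: Beta(10, 11.3)

Observing 8 successes and 6 failures updates Beta(2, 5.3) by adding the success and failure counts to the two shape parameters: α = 2+8 = 10, β = 5.3+6 = 11.3.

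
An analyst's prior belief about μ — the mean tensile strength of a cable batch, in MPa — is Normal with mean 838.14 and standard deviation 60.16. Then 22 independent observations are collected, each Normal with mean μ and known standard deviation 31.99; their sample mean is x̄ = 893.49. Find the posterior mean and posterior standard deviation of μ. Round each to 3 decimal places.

Posterior mean ≈ 892.788; posterior SD ≈ 6.777

Prior precision 1/τ₀² = 1/60.16² = 0.00027630; data precision n/σ² = 22/31.99² = 0.0214978.
Posterior precision = 0.00027630 + 0.0214978 = 0.0217741, giving posterior SD = 1/√0.0217741 = 6.777.
Posterior mean = (0.00027630·838.14 + 0.0214978·893.49) / 0.0217741 = 892.788.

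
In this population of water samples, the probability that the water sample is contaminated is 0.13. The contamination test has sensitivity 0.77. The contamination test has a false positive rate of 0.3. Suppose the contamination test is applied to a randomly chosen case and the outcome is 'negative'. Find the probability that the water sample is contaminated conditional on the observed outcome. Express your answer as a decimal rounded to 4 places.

Let H be the event that the water sample is contaminated. P(H) = 0.13, so P(¬H) = 0.87. With E the 'negative' result, P(E|H) = 0.23 and P(E|¬H) = 0.7.
P(E) = 0.23·0.13 + 0.7·0.87 = 0.029900 + 0.60900 = 0.63890.
By Bayes' theorem, P(H|E) = 0.029900 / 0.63890 = 0.0468.

P(H | E) ≈ 0.0468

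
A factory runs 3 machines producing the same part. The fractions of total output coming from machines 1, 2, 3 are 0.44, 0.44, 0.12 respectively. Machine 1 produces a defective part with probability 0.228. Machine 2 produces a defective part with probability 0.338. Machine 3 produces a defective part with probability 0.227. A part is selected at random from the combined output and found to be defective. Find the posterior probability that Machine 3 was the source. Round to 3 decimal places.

P(defective|M1) = 0.228; P(defective|M2) = 0.338; P(defective|M3) = 0.227.
Prior × likelihood for each source: 0.44·0.228=0.1003, 0.44·0.338=0.1487, 0.12·0.227=0.02724. Summing gives P(defective) = 0.27628.
P(Machine 3 | defective) = 0.02724 / 0.27628 = 0.099.

Posterior probability ≈ 0.099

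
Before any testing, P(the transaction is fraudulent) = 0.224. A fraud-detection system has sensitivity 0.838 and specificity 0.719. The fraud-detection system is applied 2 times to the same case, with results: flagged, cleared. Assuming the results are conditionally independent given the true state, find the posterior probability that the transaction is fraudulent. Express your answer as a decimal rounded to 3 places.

Let H be the event that the transaction is fraudulent; start with P(H) = 0.224. P('flagged'|H) = 0.838, P('flagged'|¬H) = 0.281.
Update on result 1 ('flagged'): P(H) ← 0.838·0.2240 / (0.838·0.2240 + 0.281·0.7760) = 0.18771/0.40577 = 0.4626.
Update on result 2 ('cleared'): P(H) ← 0.162·0.4626 / (0.162·0.4626 + 0.719·0.5374) = 0.074943/0.46133 = 0.1625.

Posterior P(H) ≈ 0.162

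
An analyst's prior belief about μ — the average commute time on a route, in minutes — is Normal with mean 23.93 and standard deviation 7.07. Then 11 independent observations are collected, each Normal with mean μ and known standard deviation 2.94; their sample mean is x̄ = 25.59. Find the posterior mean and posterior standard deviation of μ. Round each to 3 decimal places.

Prior precision 1/τ₀² = 1/7.07² = 0.0200060; data precision n/σ² = 11/2.94² = 1.27262.
Posterior precision = 0.0200060 + 1.27262 = 1.29262, giving posterior SD = 1/√1.29262 = 0.880.
Posterior mean = (0.0200060·23.93 + 1.27262·25.59) / 1.29262 = 25.564.

Posterior mean ≈ 25.564; posterior SD ≈ 0.880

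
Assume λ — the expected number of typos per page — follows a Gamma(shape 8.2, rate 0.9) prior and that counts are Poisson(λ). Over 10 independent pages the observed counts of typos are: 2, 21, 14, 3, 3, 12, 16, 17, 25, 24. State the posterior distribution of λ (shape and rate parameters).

Posterior: Gamma(shape=145.2, rate=10.9)

The Poisson likelihood adds the total count to the shape and the number of exposure periods to the rate. Here ∑xᵢ = 137 and n = 10, so shape 8.2→145.2 and rate 0.9→10.9.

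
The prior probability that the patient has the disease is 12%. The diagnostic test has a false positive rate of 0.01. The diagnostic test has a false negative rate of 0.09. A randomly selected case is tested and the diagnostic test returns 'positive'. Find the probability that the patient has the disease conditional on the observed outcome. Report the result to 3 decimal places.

Let H be the event that the patient has the disease. P(H) = 0.12, so P(¬H) = 0.88. With E the 'positive' result, P(E|H) = 0.91 and P(E|¬H) = 0.01.
P(E) = 0.91·0.12 + 0.01·0.88 = 0.10920 + 0.0088000 = 0.11800.
By Bayes' theorem, P(H|E) = 0.10920 / 0.11800 = 0.925.

P(H | E) ≈ 0.925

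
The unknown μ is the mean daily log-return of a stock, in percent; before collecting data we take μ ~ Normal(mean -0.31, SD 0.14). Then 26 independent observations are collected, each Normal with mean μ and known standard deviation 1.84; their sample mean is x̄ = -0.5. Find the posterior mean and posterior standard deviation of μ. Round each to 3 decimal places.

Posterior mean ≈ -0.335; posterior SD ≈ 0.131

With known σ, the Normal prior is conjugate. Weight on the data is w = (n/σ²)/(n/σ² + 1/τ₀²) = 7.67958/(7.67958+51.0204) = 0.13083.
Posterior mean = w·x̄ + (1−w)·μ₀ = 0.13083·-0.5 + 0.86917·-0.31 = -0.335. Posterior variance = 1/(7.67958+51.0204) = 0.0170358, so SD = 0.131.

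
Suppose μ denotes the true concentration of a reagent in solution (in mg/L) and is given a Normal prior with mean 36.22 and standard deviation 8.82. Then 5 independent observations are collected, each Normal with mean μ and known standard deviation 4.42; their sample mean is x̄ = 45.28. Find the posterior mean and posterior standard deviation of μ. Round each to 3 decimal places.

Posterior mean ≈ 44.847; posterior SD ≈ 1.929

Prior precision 1/τ₀² = 1/8.82² = 0.0128547; data precision n/σ² = 5/4.42² = 0.255933.
Posterior precision = 0.0128547 + 0.255933 = 0.268787, giving posterior SD = 1/√0.268787 = 1.929.
Posterior mean = (0.0128547·36.22 + 0.255933·45.28) / 0.268787 = 44.847.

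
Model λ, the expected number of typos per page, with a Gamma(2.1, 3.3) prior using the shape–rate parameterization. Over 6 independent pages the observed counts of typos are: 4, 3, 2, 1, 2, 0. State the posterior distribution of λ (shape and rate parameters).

Posterior: Gamma(shape=14.1, rate=9.3)

The Poisson likelihood adds the total count to the shape and the number of exposure periods to the rate. Here ∑xᵢ = 12 and n = 6, so shape 2.1→14.1 and rate 3.3→9.3.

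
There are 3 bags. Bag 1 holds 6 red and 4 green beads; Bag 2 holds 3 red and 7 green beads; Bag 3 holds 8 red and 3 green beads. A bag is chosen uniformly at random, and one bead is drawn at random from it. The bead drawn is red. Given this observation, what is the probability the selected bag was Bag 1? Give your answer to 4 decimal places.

P(red|Bag 1) = 0.6; P(red|Bag 2) = 0.3; P(red|Bag 3) = 0.7273.
Prior × likelihood for each source: 0.333333·0.6=0.2000, 0.333333·0.3=0.1000, 0.333333·0.7273=0.2424. Summing gives P(red) = 0.54242.
P(Bag 1 | red) = 0.2000 / 0.54242 = 0.3687.

Posterior probability ≈ 0.3687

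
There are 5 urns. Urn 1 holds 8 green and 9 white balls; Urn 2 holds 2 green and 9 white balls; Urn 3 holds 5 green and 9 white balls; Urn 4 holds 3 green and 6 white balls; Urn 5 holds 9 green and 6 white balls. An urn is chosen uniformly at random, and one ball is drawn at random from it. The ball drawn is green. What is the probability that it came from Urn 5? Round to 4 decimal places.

Posterior probability ≈ 0.3088

Tabulate prior·likelihood by source: [1] prior 0.2, lik 0.4706, product 0.09412; [2] prior 0.2, lik 0.1818, product 0.03636; [3] prior 0.2, lik 0.3571, product 0.07143; [4] prior 0.2, lik 0.3333, product 0.06667; [5] prior 0.2, lik 0.6, product 0.1200.
Normalizing constant = 0.38858; the posterior for Urn 5 is its product over the sum, 0.1200/0.38858 = 0.3088.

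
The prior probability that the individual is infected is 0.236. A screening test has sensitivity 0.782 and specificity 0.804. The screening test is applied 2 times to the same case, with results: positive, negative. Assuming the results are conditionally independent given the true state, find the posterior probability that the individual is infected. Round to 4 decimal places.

With H the event that the individual is infected, the joint likelihood of the observed sequence is P(data|H) = 0.782·0.218 = 0.17048 and P(data|¬H) = 0.196·0.804 = 0.15758.
Bayes: P(H|data) = 0.236·0.17048 / (0.236·0.17048 + 0.764·0.15758) = 0.040232/0.16063 = 0.2505.

Posterior P(H) ≈ 0.2505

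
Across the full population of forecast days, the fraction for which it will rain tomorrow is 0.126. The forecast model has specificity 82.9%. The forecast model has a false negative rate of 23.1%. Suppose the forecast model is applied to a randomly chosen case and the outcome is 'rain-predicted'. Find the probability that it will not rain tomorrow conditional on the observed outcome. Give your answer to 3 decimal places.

P(¬H | E) ≈ 0.607

Let H be the event that it will rain tomorrow. P(H) = 0.126, so P(¬H) = 0.874. With E the 'rain-predicted' result, P(E|H) = 0.769 and P(E|¬H) = 0.171.
P(E) = 0.769·0.126 + 0.171·0.874 = 0.096894 + 0.14945 = 0.24635.
By Bayes' theorem, P(H|E) = 0.096894 / 0.24635 = 0.393. Hence P(¬H|E) = 1 − 0.393 = 0.607.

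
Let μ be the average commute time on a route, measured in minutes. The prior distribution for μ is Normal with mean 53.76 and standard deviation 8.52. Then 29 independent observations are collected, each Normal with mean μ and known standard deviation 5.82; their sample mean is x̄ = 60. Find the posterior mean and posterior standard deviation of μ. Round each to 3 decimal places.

With known σ, the Normal prior is conjugate. Weight on the data is w = (n/σ²)/(n/σ² + 1/τ₀²) = 0.856154/(0.856154+0.0137759) = 0.98416.
Posterior mean = w·x̄ + (1−w)·μ₀ = 0.98416·60 + 0.015836·53.76 = 59.901. Posterior variance = 1/(0.856154+0.0137759) = 1.14952, so SD = 1.072.

Posterior mean ≈ 59.901; posterior SD ≈ 1.072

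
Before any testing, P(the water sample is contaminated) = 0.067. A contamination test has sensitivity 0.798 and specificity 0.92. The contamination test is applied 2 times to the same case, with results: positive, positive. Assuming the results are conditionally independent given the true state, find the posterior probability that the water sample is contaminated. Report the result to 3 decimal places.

Posterior P(H) ≈ 0.877

Let H be the event that the water sample is contaminated; start with P(H) = 0.067. P('positive'|H) = 0.798, P('positive'|¬H) = 0.08.
Update on result 1 ('positive'): P(H) ← 0.798·0.0670 / (0.798·0.0670 + 0.08·0.9330) = 0.053466/0.12811 = 0.4174.
Update on result 2 ('positive'): P(H) ← 0.798·0.4174 / (0.798·0.4174 + 0.08·0.5826) = 0.33305/0.37966 = 0.8772.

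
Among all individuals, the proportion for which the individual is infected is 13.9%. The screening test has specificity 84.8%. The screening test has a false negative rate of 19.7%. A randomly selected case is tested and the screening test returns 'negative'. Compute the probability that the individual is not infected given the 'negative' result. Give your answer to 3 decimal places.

Let H be the event that the individual is infected. P(H) = 0.139, so P(¬H) = 0.861. With E the 'negative' result, P(E|H) = 0.197 and P(E|¬H) = 0.848.
P(E) = 0.197·0.139 + 0.848·0.861 = 0.027383 + 0.73013 = 0.75751.
By Bayes' theorem, P(H|E) = 0.027383 / 0.75751 = 0.036. Hence P(¬H|E) = 1 − 0.036 = 0.964.

P(¬H | E) ≈ 0.964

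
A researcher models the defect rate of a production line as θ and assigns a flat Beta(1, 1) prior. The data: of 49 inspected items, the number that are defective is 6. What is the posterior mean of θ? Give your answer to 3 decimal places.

The binomial likelihood is conjugate to the Beta prior: with 6 successes and 43 failures, the posterior is Beta(1+6, 1+43) = Beta(7, 44).
E[θ | data] = 7/(7+44) = 0.137.

Posterior mean ≈ 0.137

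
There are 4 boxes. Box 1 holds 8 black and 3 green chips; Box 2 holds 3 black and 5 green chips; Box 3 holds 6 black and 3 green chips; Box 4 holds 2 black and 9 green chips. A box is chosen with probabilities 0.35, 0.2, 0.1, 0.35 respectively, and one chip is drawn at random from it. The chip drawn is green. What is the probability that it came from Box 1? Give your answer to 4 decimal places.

Tabulate prior·likelihood by source: [1] prior 0.35, lik 0.2727, product 0.09545; [2] prior 0.2, lik 0.625, product 0.1250; [3] prior 0.1, lik 0.3333, product 0.03333; [4] prior 0.35, lik 0.8182, product 0.2864.
Normalizing constant = 0.54015; the posterior for Box 1 is its product over the sum, 0.09545/0.54015 = 0.1767.

Posterior probability ≈ 0.1767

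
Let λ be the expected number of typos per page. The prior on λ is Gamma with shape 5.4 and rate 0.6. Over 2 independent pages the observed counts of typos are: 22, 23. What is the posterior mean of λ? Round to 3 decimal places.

The Poisson likelihood adds the total count to the shape and the number of exposure periods to the rate. Here ∑xᵢ = 45 and n = 2, so shape 5.4→50.4 and rate 0.6→2.6.
E[λ | data] = 50.4/2.6 = 19.385.

Posterior mean ≈ 19.385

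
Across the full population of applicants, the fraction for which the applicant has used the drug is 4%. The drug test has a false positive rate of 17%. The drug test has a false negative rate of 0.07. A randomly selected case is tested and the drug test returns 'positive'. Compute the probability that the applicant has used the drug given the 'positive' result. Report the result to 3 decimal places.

P(H | E) ≈ 0.186

Let H be the event that the applicant has used the drug. P(H) = 0.04, so P(¬H) = 0.96. With E the 'positive' result, P(E|H) = 0.93 and P(E|¬H) = 0.17.
P(E) = 0.93·0.04 + 0.17·0.96 = 0.037200 + 0.16320 = 0.20040.
By Bayes' theorem, P(H|E) = 0.037200 / 0.20040 = 0.186.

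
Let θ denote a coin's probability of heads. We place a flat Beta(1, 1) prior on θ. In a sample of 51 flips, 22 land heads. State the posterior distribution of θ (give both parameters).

Posterior: Beta(23, 30)

Observing 22 successes and 29 failures updates Beta(1, 1) by adding the success and failure counts to the two shape parameters: α = 1+22 = 23, β = 1+29 = 30.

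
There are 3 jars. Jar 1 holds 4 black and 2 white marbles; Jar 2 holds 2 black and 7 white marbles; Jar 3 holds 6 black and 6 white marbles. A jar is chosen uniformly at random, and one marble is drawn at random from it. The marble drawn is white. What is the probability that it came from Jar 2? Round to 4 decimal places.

P(white|Jar 1) = 0.3333; P(white|Jar 2) = 0.7778; P(white|Jar 3) = 0.5.
Prior × likelihood for each source: 0.333333·0.3333=0.1111, 0.333333·0.7778=0.2593, 0.333333·0.5=0.1667. Summing gives P(white) = 0.53704.
P(Jar 2 | white) = 0.2593 / 0.53704 = 0.4828.

Posterior probability ≈ 0.4828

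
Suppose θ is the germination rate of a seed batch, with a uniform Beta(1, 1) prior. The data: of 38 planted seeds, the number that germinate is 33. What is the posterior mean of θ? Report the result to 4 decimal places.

The binomial likelihood is conjugate to the Beta prior: with 33 successes and 5 failures, the posterior is Beta(1+33, 1+5) = Beta(34, 6).
Posterior mean = α/(α+β) = 34/40 = 0.8500.

Posterior mean ≈ 0.8500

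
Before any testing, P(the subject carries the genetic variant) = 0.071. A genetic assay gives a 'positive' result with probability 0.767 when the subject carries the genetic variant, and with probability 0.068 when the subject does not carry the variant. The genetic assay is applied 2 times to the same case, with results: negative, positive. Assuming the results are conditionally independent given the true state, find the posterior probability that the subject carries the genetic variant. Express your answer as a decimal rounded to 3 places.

With H the event that the subject carries the genetic variant, the joint likelihood of the observed sequence is P(data|H) = 0.233·0.767 = 0.17871 and P(data|¬H) = 0.932·0.068 = 0.063376.
Bayes: P(H|data) = 0.071·0.17871 / (0.071·0.17871 + 0.929·0.063376) = 0.012688/0.071565 = 0.1773.

Posterior P(H) ≈ 0.177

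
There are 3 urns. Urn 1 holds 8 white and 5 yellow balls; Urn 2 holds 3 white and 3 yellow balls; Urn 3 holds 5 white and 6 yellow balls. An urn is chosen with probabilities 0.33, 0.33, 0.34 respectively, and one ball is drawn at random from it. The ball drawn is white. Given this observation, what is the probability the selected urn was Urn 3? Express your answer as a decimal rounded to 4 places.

Posterior probability ≈ 0.2957

Tabulate prior·likelihood by source: [1] prior 0.33, lik 0.6154, product 0.2031; [2] prior 0.33, lik 0.5, product 0.1650; [3] prior 0.34, lik 0.4545, product 0.1545.
Normalizing constant = 0.52262; the posterior for Urn 3 is its product over the sum, 0.1545/0.52262 = 0.2957.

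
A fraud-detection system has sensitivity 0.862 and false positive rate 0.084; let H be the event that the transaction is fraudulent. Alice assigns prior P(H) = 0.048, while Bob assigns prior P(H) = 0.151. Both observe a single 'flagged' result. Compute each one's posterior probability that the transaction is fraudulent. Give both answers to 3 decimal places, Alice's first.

The likelihood ratio for a 'flagged' result is 0.862/0.084 = 10.262.
Alice: prior odds 0.048/0.952 = 0.050420; posterior odds 0.51741; posterior probability 0.341.
Bob: prior odds 0.151/0.849 = 0.17786; posterior odds 1.8251; posterior probability 0.646.

Alice: 0.341; Bob: 0.646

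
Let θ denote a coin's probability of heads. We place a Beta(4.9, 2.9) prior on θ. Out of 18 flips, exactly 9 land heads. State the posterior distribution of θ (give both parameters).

Observing 9 successes and 9 failures updates Beta(4.9, 2.9) by adding the success and failure counts to the two shape parameters: α = 4.9+9 = 13.9, β = 2.9+9 = 11.9.

Posterior: Beta(13.9, 11.9)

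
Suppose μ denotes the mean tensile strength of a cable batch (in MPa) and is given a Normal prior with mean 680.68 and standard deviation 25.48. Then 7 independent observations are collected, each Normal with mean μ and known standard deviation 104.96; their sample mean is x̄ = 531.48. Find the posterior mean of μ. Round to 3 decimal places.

Posterior mean ≈ 637.107

Prior precision 1/τ₀² = 1/25.48² = 0.00154029; data precision n/σ² = 7/104.96² = 0.00063540.
Posterior precision = 0.00154029 + 0.00063540 = 0.00217569.
Posterior mean = (0.00154029·680.68 + 0.00063540·531.48) / 0.00217569 = 637.107.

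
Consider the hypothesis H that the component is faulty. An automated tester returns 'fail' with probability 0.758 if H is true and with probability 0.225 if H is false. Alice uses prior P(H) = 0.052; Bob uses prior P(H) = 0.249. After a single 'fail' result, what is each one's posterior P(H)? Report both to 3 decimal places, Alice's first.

Alice: 0.156; Bob: 0.528

The likelihood ratio for a 'fail' result is 0.758/0.225 = 3.3689.
Alice: prior odds 0.052/0.948 = 0.054852; posterior odds 0.18479; posterior probability 0.156.
Bob: prior odds 0.249/0.751 = 0.33156; posterior odds 1.1170; posterior probability 0.528.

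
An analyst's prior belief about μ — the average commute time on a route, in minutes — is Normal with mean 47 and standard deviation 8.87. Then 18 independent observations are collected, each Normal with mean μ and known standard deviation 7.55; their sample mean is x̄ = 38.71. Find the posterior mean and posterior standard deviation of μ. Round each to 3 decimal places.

With known σ, the Normal prior is conjugate. Weight on the data is w = (n/σ²)/(n/σ² + 1/τ₀²) = 0.315776/(0.315776+0.0127102) = 0.96131.
Posterior mean = w·x̄ + (1−w)·μ₀ = 0.96131·38.71 + 0.038693·47 = 39.031. Posterior variance = 1/(0.315776+0.0127102) = 3.04427, so SD = 1.745.

Posterior mean ≈ 39.031; posterior SD ≈ 1.745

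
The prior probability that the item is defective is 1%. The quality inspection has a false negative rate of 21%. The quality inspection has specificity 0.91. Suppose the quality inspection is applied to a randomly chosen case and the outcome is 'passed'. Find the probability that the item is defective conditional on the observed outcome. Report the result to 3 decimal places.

Let H be the event that the item is defective. P(H) = 0.01, so P(¬H) = 0.99. With E the 'passed' result, P(E|H) = 0.21 and P(E|¬H) = 0.91.
P(E) = 0.21·0.01 + 0.91·0.99 = 0.0021000 + 0.90090 = 0.90300.
By Bayes' theorem, P(H|E) = 0.0021000 / 0.90300 = 0.002.

P(H | E) ≈ 0.002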